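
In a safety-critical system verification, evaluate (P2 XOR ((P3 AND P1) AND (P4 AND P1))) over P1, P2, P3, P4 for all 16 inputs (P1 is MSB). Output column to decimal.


Formula: (P2 XOR ((P3 AND P1) AND (P4 AND P1))) over P1, P2, P3, P4 (16 rows)
Evaluate each row (bits = P1,P2,P3,P4, MSB first):
  row 0 [0000]: (0 XOR ((0 AND 0) AND (0 AND 0))) -> 0
  row 1 [0001]: (0 XOR ((0 AND 0) AND (1 AND 0))) -> 0
  row 2 [0010]: (0 XOR ((1 AND 0) AND (0 AND 0))) -> 0
  row 3 [0011]: (0 XOR ((1 AND 0) AND (1 AND 0))) -> 0
  row 4 [0100]: (1 XOR ((0 AND 0) AND (0 AND 0))) -> 1
  row 5 [0101]: (1 XOR ((0 AND 0) AND (1 AND 0))) -> 1
  row 6 [0110]: (1 XOR ((1 AND 0) AND (0 AND 0))) -> 1
  row 7 [0111]: (1 XOR ((1 AND 0) AND (1 AND 0))) -> 1
  row 8 [1000]: (0 XOR ((0 AND 1) AND (0 AND 1))) -> 0
  row 9 [1001]: (0 XOR ((0 AND 1) AND (1 AND 1))) -> 0
  row 10 [1010]: (0 XOR ((1 AND 1) AND (0 AND 1))) -> 0
  row 11 [1011]: (0 XOR ((1 AND 1) AND (1 AND 1))) -> 1
  row 12 [1100]: (1 XOR ((0 AND 1) AND (0 AND 1))) -> 1
  row 13 [1101]: (1 XOR ((0 AND 1) AND (1 AND 1))) -> 1
  row 14 [1110]: (1 XOR ((1 AND 1) AND (0 AND 1))) -> 1
  row 15 [1111]: (1 XOR ((1 AND 1) AND (1 AND 1))) -> 0
Full result column, 4 rows per line (P1,P2 fixed per line; P3,P4 runs 00..11 left to right):
  rows 0-3 [P1,P2=00]: 0000  = hex 0
  rows 4-7 [P1,P2=01]: 1111  = hex F
  rows 8-11 [P1,P2=10]: 0001  = hex 1
  rows 12-15 [P1,P2=11]: 1110  = hex E
Output column (row 0 .. row 15) = 0000111100011110
Output column grouped in 4s = 0000 1111 0001 1110 = 0x0F1E
Convert to decimal digit by digit (value = value*16 + digit):
  0 -> 0
  0*16 + 15 (F) = 15
  15*16 + 1 = 241
  241*16 + 14 (E) = 3870
Decimal = 3870

3870


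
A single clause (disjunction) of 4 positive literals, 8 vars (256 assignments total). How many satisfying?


Step 1: Total=2^8=256
Step 2: Unsat when all 4 false: 2^4=16
Step 3: Sat=256-16=240

240


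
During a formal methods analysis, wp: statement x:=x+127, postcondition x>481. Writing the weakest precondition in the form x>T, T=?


Formula: wp(x:=E, P) = P[E/x] (substitute E for x in postcondition)
Step 1: Postcondition: x>481
Step 2: Substitute x+127 for x: x+127>481
Step 3: Solve for x: x > 481-127 = 354

354


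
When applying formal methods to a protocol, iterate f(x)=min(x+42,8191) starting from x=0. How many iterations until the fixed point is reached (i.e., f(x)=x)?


Step 1: x=0, cap=8191, increment=42
Step 2: x grows by 42 each step until capped at 8191; fixed point is x=8191
Step 3: iterations = ceil(8191/42) = 196

196


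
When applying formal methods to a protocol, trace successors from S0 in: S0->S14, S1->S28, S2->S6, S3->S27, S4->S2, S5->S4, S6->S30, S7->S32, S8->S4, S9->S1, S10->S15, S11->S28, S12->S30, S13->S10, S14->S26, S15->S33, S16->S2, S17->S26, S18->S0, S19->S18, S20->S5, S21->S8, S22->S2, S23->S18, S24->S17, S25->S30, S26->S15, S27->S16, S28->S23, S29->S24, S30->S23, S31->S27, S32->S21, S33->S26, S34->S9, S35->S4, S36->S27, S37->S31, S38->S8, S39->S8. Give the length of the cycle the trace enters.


Trace from S0 until a state repeats:
  S0 -> S14 -> S26 -> S15 -> S33 -> S26
S26 first seen at step 2, revisited at step 5.
Cycle length = 5 - 2 = 3

3


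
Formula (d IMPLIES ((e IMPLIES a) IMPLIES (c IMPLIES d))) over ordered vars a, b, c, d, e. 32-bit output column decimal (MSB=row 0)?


Formula: (d IMPLIES ((e IMPLIES a) IMPLIES (c IMPLIES d))) over a, b, c, d, e (32 rows)
Evaluate each row (bits = a,b,c,d,e, MSB first):
  row 0 [00000]: (0 IMPLIES ((0 IMPLIES 0) IMPLIES (0 IMPLIES 0))) -> 1
  row 1 [00001]: (0 IMPLIES ((1 IMPLIES 0) IMPLIES (0 IMPLIES 0))) -> 1
  row 2 [00010]: (1 IMPLIES ((0 IMPLIES 0) IMPLIES (0 IMPLIES 1))) -> 1
  row 3 [00011]: (1 IMPLIES ((1 IMPLIES 0) IMPLIES (0 IMPLIES 1))) -> 1
  row 4 [00100]: (0 IMPLIES ((0 IMPLIES 0) IMPLIES (1 IMPLIES 0))) -> 1
  row 5 [00101]: (0 IMPLIES ((1 IMPLIES 0) IMPLIES (1 IMPLIES 0))) -> 1
  row 6 [00110]: (1 IMPLIES ((0 IMPLIES 0) IMPLIES (1 IMPLIES 1))) -> 1
  row 7 [00111]: (1 IMPLIES ((1 IMPLIES 0) IMPLIES (1 IMPLIES 1))) -> 1
  row 8 [01000]: (0 IMPLIES ((0 IMPLIES 0) IMPLIES (0 IMPLIES 0))) -> 1
  row 9 [01001]: (0 IMPLIES ((1 IMPLIES 0) IMPLIES (0 IMPLIES 0))) -> 1
  row 10 [01010]: (1 IMPLIES ((0 IMPLIES 0) IMPLIES (0 IMPLIES 1))) -> 1
  row 11 [01011]: (1 IMPLIES ((1 IMPLIES 0) IMPLIES (0 IMPLIES 1))) -> 1
  row 12 [01100]: (0 IMPLIES ((0 IMPLIES 0) IMPLIES (1 IMPLIES 0))) -> 1
  row 13 [01101]: (0 IMPLIES ((1 IMPLIES 0) IMPLIES (1 IMPLIES 0))) -> 1
  row 14 [01110]: (1 IMPLIES ((0 IMPLIES 0) IMPLIES (1 IMPLIES 1))) -> 1
  row 15 [01111]: (1 IMPLIES ((1 IMPLIES 0) IMPLIES (1 IMPLIES 1))) -> 1
  row 16 [10000]: (0 IMPLIES ((0 IMPLIES 1) IMPLIES (0 IMPLIES 0))) -> 1
  row 17 [10001]: (0 IMPLIES ((1 IMPLIES 1) IMPLIES (0 IMPLIES 0))) -> 1
  row 18 [10010]: (1 IMPLIES ((0 IMPLIES 1) IMPLIES (0 IMPLIES 1))) -> 1
  row 19 [10011]: (1 IMPLIES ((1 IMPLIES 1) IMPLIES (0 IMPLIES 1))) -> 1
  row 20 [10100]: (0 IMPLIES ((0 IMPLIES 1) IMPLIES (1 IMPLIES 0))) -> 1
  row 21 [10101]: (0 IMPLIES ((1 IMPLIES 1) IMPLIES (1 IMPLIES 0))) -> 1
  row 22 [10110]: (1 IMPLIES ((0 IMPLIES 1) IMPLIES (1 IMPLIES 1))) -> 1
  row 23 [10111]: (1 IMPLIES ((1 IMPLIES 1) IMPLIES (1 IMPLIES 1))) -> 1
  row 24 [11000]: (0 IMPLIES ((0 IMPLIES 1) IMPLIES (0 IMPLIES 0))) -> 1
  row 25 [11001]: (0 IMPLIES ((1 IMPLIES 1) IMPLIES (0 IMPLIES 0))) -> 1
  row 26 [11010]: (1 IMPLIES ((0 IMPLIES 1) IMPLIES (0 IMPLIES 1))) -> 1
  row 27 [11011]: (1 IMPLIES ((1 IMPLIES 1) IMPLIES (0 IMPLIES 1))) -> 1
  row 28 [11100]: (0 IMPLIES ((0 IMPLIES 1) IMPLIES (1 IMPLIES 0))) -> 1
  row 29 [11101]: (0 IMPLIES ((1 IMPLIES 1) IMPLIES (1 IMPLIES 0))) -> 1
  row 30 [11110]: (1 IMPLIES ((0 IMPLIES 1) IMPLIES (1 IMPLIES 1))) -> 1
  row 31 [11111]: (1 IMPLIES ((1 IMPLIES 1) IMPLIES (1 IMPLIES 1))) -> 1
Full result column, 4 rows per line (a,b,c fixed per line; d,e runs 00..11 left to right):
  rows 0-3 [a,b,c=000]: 1111  = hex F
  rows 4-7 [a,b,c=001]: 1111  = hex F
  rows 8-11 [a,b,c=010]: 1111  = hex F
  rows 12-15 [a,b,c=011]: 1111  = hex F
  rows 16-19 [a,b,c=100]: 1111  = hex F
  rows 20-23 [a,b,c=101]: 1111  = hex F
  rows 24-27 [a,b,c=110]: 1111  = hex F
  rows 28-31 [a,b,c=111]: 1111  = hex F
Output column (row 0 .. row 31) = 11111111111111111111111111111111
Output column grouped in 4s = 1111 1111 1111 1111 1111 1111 1111 1111 = 0xFFFFFFFF
Convert to decimal digit by digit (value = value*16 + digit):
  F -> 15
  15*16 + 15 (F) = 255
  255*16 + 15 (F) = 4095
  4095*16 + 15 (F) = 65535
  65535*16 + 15 (F) = 1048575
  1048575*16 + 15 (F) = 16777215
  16777215*16 + 15 (F) = 268435455
  268435455*16 + 15 (F) = 4294967295
Decimal = 4294967295

4294967295


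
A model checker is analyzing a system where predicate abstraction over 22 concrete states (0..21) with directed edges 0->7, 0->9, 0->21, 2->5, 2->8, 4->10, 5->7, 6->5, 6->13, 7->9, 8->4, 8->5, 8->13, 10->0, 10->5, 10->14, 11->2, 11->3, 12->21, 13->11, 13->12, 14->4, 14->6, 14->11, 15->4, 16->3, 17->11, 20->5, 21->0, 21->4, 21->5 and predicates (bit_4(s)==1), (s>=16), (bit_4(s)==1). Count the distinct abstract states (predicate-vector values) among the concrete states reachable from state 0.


BFS from 0:
Concrete reachable: {0, 2, 3, 4, 5, 6, 7, 8, 9, 10, 11, 12, 13, 14, 21}
Abstract via predicates (bit_4(s)==1), (s>=16), (bit_4(s)==1):
  (0,0,0) <- {0, 2, 3, 4, 5, 6, 7, 8, 9, 10, 11, 12, 13, 14}
  (1,1,1) <- {21}
Distinct abstract states = 2

2


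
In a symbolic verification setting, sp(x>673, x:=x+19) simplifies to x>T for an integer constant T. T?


Formula: sp(P, x:=E) = exists old_x. (x = E[old_x/x]) AND P[old_x/x] (old_x is the value of x before the assignment; eliminate old_x by solving x = E[old_x/x] for old_x)
Step 1: Precondition P: x>673, i.e. old_x > 673
Step 2: Assignment gives x = old_x + 19, so old_x = x - 19
Step 3: Substitute into P: x - 19 > 673
Step 4: Simplify: x > 673+19 = 692

692


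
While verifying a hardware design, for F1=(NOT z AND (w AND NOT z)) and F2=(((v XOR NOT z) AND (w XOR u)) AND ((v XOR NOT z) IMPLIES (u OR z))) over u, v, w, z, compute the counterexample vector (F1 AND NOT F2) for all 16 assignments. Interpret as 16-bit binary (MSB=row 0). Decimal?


F1 = (NOT z AND (w AND NOT z))
F2 = (((v XOR NOT z) AND (w XOR u)) AND ((v XOR NOT z) IMPLIES (u OR z)))
Counterexample to F1=>F2 is where F1=1 and F2=0.
Evaluate each row (bits = u,v,w,z, MSB first):
  row 0 [0000]: F1=0 F2=0 -> F1&~F2 -> 0
  row 1 [0001]: F1=0 F2=0 -> F1&~F2 -> 0
  row 2 [0010]: F1=1 F2=0 -> F1&~F2 -> 1
  row 3 [0011]: F1=0 F2=0 -> F1&~F2 -> 0
  row 4 [0100]: F1=0 F2=0 -> F1&~F2 -> 0
  row 5 [0101]: F1=0 F2=0 -> F1&~F2 -> 0
  row 6 [0110]: F1=1 F2=0 -> F1&~F2 -> 1
  row 7 [0111]: F1=0 F2=1 -> F1&~F2 -> 0
  row 8 [1000]: F1=0 F2=1 -> F1&~F2 -> 0
  row 9 [1001]: F1=0 F2=0 -> F1&~F2 -> 0
  row 10 [1010]: F1=1 F2=0 -> F1&~F2 -> 1
  row 11 [1011]: F1=0 F2=0 -> F1&~F2 -> 0
  row 12 [1100]: F1=0 F2=0 -> F1&~F2 -> 0
  row 13 [1101]: F1=0 F2=1 -> F1&~F2 -> 0
  row 14 [1110]: F1=1 F2=0 -> F1&~F2 -> 1
  row 15 [1111]: F1=0 F2=0 -> F1&~F2 -> 0
Full result column, 4 rows per line (u,v fixed per line; w,z runs 00..11 left to right):
  rows 0-3 [u,v=00]: 0010  = hex 2
  rows 4-7 [u,v=01]: 0010  = hex 2
  rows 8-11 [u,v=10]: 0010  = hex 2
  rows 12-15 [u,v=11]: 0010  = hex 2
Counterexample vector (row 0 .. row 15) = 0010001000100010
Output column grouped in 4s = 0010 0010 0010 0010 = 0x2222
Convert to decimal digit by digit (value = value*16 + digit):
  2 -> 2
  2*16 + 2 = 34
  34*16 + 2 = 546
  546*16 + 2 = 8738
Decimal = 8738

8738


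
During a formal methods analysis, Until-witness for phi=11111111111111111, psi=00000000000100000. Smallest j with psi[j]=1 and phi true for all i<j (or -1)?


(phi U psi) at 0: need smallest j with psi[j]=1 and phi[i]=1 for all i in [0,j).
Scan from step 0:
  step 0: phi=1, psi=0 -> continue
  step 1: phi=1, psi=0 -> continue
  step 2: phi=1, psi=0 -> continue
  step 3: phi=1, psi=0 -> continue
  step 11: psi=1 and phi held for [0,11) -> witness found
Witness step = 11

11


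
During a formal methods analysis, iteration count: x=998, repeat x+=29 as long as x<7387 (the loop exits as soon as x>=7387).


Step 1: x goes from 998 toward 7387 by 29; the body runs while x<7387, so iterations = ceil((bound-start)/step)
Step 2: Distance=6389
Step 3: ceil(6389/29)=221

221


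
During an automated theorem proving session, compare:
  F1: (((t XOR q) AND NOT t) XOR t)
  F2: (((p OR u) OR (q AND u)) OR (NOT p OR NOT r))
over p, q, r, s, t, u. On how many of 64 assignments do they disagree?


F1 = (((t XOR q) AND NOT t) XOR t)
F2 = (((p OR u) OR (q AND u)) OR (NOT p OR NOT r))
Evaluate both on each of 64 rows (bits = p,q,r,s,t,u):
  row 0 [000000]: F1=0 F2=1 (differ) -> 1
  row 1 [000001]: F1=0 F2=1 (differ) -> 1
  row 2 [000010]: F1=1 F2=1 -> 0
  row 3 [000011]: F1=1 F2=1 -> 0
  row 4 [000100]: F1=0 F2=1 (differ) -> 1
  (every remaining row is evaluated the same way; all 64 results are listed next)
Full result column, 8 rows per line (p,q,r fixed per line; s,t,u runs 000..111 left to right):
  rows 0-7 [p,q,r=000]: 11001100  (ones: 4)
  rows 8-15 [p,q,r=001]: 11001100  (ones: 4)
  rows 16-23 [p,q,r=010]: 00000000  (ones: 0)
  rows 24-31 [p,q,r=011]: 00000000  (ones: 0)
  rows 32-39 [p,q,r=100]: 11001100  (ones: 4)
  rows 40-47 [p,q,r=101]: 11001100  (ones: 4)
  rows 48-55 [p,q,r=110]: 00000000  (ones: 0)
  rows 56-63 [p,q,r=111]: 00000000  (ones: 0)
Disagreements = 4+4+0+0+4+4+0+0 = 16

16


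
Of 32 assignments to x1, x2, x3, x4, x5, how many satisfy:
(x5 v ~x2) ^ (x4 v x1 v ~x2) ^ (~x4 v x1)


CNF with 3 clauses over 5 vars (32 assignments).
An assignment satisfies CNF iff every clause has >=1 true literal.
Check each row (bits = x1,x2,x3,x4,x5; clause T/F shown):
  row 0 [00000]: clauses=TTT -> 1
  row 1 [00001]: clauses=TTT -> 1
  row 2 [00010]: clauses=TTF -> 0
  row 3 [00011]: clauses=TTF -> 0
  row 4 [00100]: clauses=TTT -> 1
  row 5 [00101]: clauses=TTT -> 1
  row 6 [00110]: clauses=TTF -> 0
  row 7 [00111]: clauses=TTF -> 0
  row 8 [01000]: clauses=FFT -> 0
  row 9 [01001]: clauses=TFT -> 0
  row 10 [01010]: clauses=FTF -> 0
  row 11 [01011]: clauses=TTF -> 0
  row 12 [01100]: clauses=FFT -> 0
  row 13 [01101]: clauses=TFT -> 0
  row 14 [01110]: clauses=FTF -> 0
  row 15 [01111]: clauses=TTF -> 0
  row 16 [10000]: clauses=TTT -> 1
  row 17 [10001]: clauses=TTT -> 1
  row 18 [10010]: clauses=TTT -> 1
  row 19 [10011]: clauses=TTT -> 1
  row 20 [10100]: clauses=TTT -> 1
  row 21 [10101]: clauses=TTT -> 1
  row 22 [10110]: clauses=TTT -> 1
  row 23 [10111]: clauses=TTT -> 1
  row 24 [11000]: clauses=FTT -> 0
  row 25 [11001]: clauses=TTT -> 1
  row 26 [11010]: clauses=FTT -> 0
  row 27 [11011]: clauses=TTT -> 1
  row 28 [11100]: clauses=FTT -> 0
  row 29 [11101]: clauses=TTT -> 1
  row 30 [11110]: clauses=FTT -> 0
  row 31 [11111]: clauses=TTT -> 1
Full result column, 8 rows per line (x1,x2 fixed per line; x3,x4,x5 runs 000..111 left to right):
  rows 0-7 [x1,x2=00]: 11001100  (ones: 4)
  rows 8-15 [x1,x2=01]: 00000000  (ones: 0)
  rows 16-23 [x1,x2=10]: 11111111  (ones: 8)
  rows 24-31 [x1,x2=11]: 01010101  (ones: 4)
Satisfying assignments = 4+0+8+4 = 16

16


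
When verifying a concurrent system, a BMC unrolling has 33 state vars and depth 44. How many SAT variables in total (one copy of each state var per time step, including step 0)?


BMC unrolls to depth k, creating one copy of each state var for steps 0..k.
Step count = 44 + 1 = 45 (steps 0 through 44)
Vars per step = 33
Total = 33 * 45 = 1485

1485


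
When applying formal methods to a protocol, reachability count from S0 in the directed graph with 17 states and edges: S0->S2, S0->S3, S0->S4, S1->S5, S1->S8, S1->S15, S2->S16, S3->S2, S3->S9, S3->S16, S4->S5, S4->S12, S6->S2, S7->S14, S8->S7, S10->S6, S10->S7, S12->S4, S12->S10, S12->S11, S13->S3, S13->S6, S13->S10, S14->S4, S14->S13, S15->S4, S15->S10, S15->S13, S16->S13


BFS from S0:
  layer 0: {S0}
  layer 1: {S2, S3, S4}
  layer 2: {S5, S9, S12, S16}
  layer 3: {S10, S11, S13}
  layer 4: {S6, S7}
  layer 5: {S14}
Reachable set: {S0, S2, S3, S4, S5, S6, S7, S9, S10, S11, S12, S13, S14, S16}
Count = 14

14


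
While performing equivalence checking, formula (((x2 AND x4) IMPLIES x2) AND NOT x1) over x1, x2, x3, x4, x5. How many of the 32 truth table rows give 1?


Formula: (((x2 AND x4) IMPLIES x2) AND NOT x1) over 5 vars (32 rows)
Evaluate each row (x1, x2, x3, x4, x5 as bits, MSB first):
  row 0 [00000]: (((0 AND 0) IMPLIES 0) AND NOT 0) -> 1
  row 1 [00001]: (((0 AND 0) IMPLIES 0) AND NOT 0) -> 1
  row 2 [00010]: (((0 AND 1) IMPLIES 0) AND NOT 0) -> 1
  row 3 [00011]: (((0 AND 1) IMPLIES 0) AND NOT 0) -> 1
  row 4 [00100]: (((0 AND 0) IMPLIES 0) AND NOT 0) -> 1
  row 5 [00101]: (((0 AND 0) IMPLIES 0) AND NOT 0) -> 1
  row 6 [00110]: (((0 AND 1) IMPLIES 0) AND NOT 0) -> 1
  row 7 [00111]: (((0 AND 1) IMPLIES 0) AND NOT 0) -> 1
  row 8 [01000]: (((1 AND 0) IMPLIES 1) AND NOT 0) -> 1
  row 9 [01001]: (((1 AND 0) IMPLIES 1) AND NOT 0) -> 1
  row 10 [01010]: (((1 AND 1) IMPLIES 1) AND NOT 0) -> 1
  row 11 [01011]: (((1 AND 1) IMPLIES 1) AND NOT 0) -> 1
  row 12 [01100]: (((1 AND 0) IMPLIES 1) AND NOT 0) -> 1
  row 13 [01101]: (((1 AND 0) IMPLIES 1) AND NOT 0) -> 1
  row 14 [01110]: (((1 AND 1) IMPLIES 1) AND NOT 0) -> 1
  row 15 [01111]: (((1 AND 1) IMPLIES 1) AND NOT 0) -> 1
  row 16 [10000]: (((0 AND 0) IMPLIES 0) AND NOT 1) -> 0
  row 17 [10001]: (((0 AND 0) IMPLIES 0) AND NOT 1) -> 0
  row 18 [10010]: (((0 AND 1) IMPLIES 0) AND NOT 1) -> 0
  row 19 [10011]: (((0 AND 1) IMPLIES 0) AND NOT 1) -> 0
  row 20 [10100]: (((0 AND 0) IMPLIES 0) AND NOT 1) -> 0
  row 21 [10101]: (((0 AND 0) IMPLIES 0) AND NOT 1) -> 0
  row 22 [10110]: (((0 AND 1) IMPLIES 0) AND NOT 1) -> 0
  row 23 [10111]: (((0 AND 1) IMPLIES 0) AND NOT 1) -> 0
  row 24 [11000]: (((1 AND 0) IMPLIES 1) AND NOT 1) -> 0
  row 25 [11001]: (((1 AND 0) IMPLIES 1) AND NOT 1) -> 0
  row 26 [11010]: (((1 AND 1) IMPLIES 1) AND NOT 1) -> 0
  row 27 [11011]: (((1 AND 1) IMPLIES 1) AND NOT 1) -> 0
  row 28 [11100]: (((1 AND 0) IMPLIES 1) AND NOT 1) -> 0
  row 29 [11101]: (((1 AND 0) IMPLIES 1) AND NOT 1) -> 0
  row 30 [11110]: (((1 AND 1) IMPLIES 1) AND NOT 1) -> 0
  row 31 [11111]: (((1 AND 1) IMPLIES 1) AND NOT 1) -> 0
Full result column, 8 rows per line (x1,x2 fixed per line; x3,x4,x5 runs 000..111 left to right):
  rows 0-7 [x1,x2=00]: 11111111  (ones: 8)
  rows 8-15 [x1,x2=01]: 11111111  (ones: 8)
  rows 16-23 [x1,x2=10]: 00000000  (ones: 0)
  rows 24-31 [x1,x2=11]: 00000000  (ones: 0)
Count of 1-rows = 8+8+0+0 = 16

16


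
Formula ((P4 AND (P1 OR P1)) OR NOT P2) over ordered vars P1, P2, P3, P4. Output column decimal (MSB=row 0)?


Formula: ((P4 AND (P1 OR P1)) OR NOT P2) over P1, P2, P3, P4 (16 rows)
Evaluate each row (bits = P1,P2,P3,P4, MSB first):
  row 0 [0000]: ((0 AND (0 OR 0)) OR NOT 0) -> 1
  row 1 [0001]: ((1 AND (0 OR 0)) OR NOT 0) -> 1
  row 2 [0010]: ((0 AND (0 OR 0)) OR NOT 0) -> 1
  row 3 [0011]: ((1 AND (0 OR 0)) OR NOT 0) -> 1
  row 4 [0100]: ((0 AND (0 OR 0)) OR NOT 1) -> 0
  row 5 [0101]: ((1 AND (0 OR 0)) OR NOT 1) -> 0
  row 6 [0110]: ((0 AND (0 OR 0)) OR NOT 1) -> 0
  row 7 [0111]: ((1 AND (0 OR 0)) OR NOT 1) -> 0
  row 8 [1000]: ((0 AND (1 OR 1)) OR NOT 0) -> 1
  row 9 [1001]: ((1 AND (1 OR 1)) OR NOT 0) -> 1
  row 10 [1010]: ((0 AND (1 OR 1)) OR NOT 0) -> 1
  row 11 [1011]: ((1 AND (1 OR 1)) OR NOT 0) -> 1
  row 12 [1100]: ((0 AND (1 OR 1)) OR NOT 1) -> 0
  row 13 [1101]: ((1 AND (1 OR 1)) OR NOT 1) -> 1
  row 14 [1110]: ((0 AND (1 OR 1)) OR NOT 1) -> 0
  row 15 [1111]: ((1 AND (1 OR 1)) OR NOT 1) -> 1
Full result column, 4 rows per line (P1,P2 fixed per line; P3,P4 runs 00..11 left to right):
  rows 0-3 [P1,P2=00]: 1111  = hex F
  rows 4-7 [P1,P2=01]: 0000  = hex 0
  rows 8-11 [P1,P2=10]: 1111  = hex F
  rows 12-15 [P1,P2=11]: 0101  = hex 5
Output column (row 0 .. row 15) = 1111000011110101
Output column grouped in 4s = 1111 0000 1111 0101 = 0xF0F5
Convert to decimal digit by digit (value = value*16 + digit):
  F -> 15
  15*16 + 0 = 240
  240*16 + 15 (F) = 3855
  3855*16 + 5 = 61685
Decimal = 61685

61685


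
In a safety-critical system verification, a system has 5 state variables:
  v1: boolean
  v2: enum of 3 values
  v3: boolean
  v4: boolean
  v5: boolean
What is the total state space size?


State space = product of domain sizes of all variables.
Domain sizes:
  v1 (boolean): 2
  v2 (enum of 3 values): 3
  v3 (boolean): 2
  v4 (boolean): 2
  v5 (boolean): 2
Product = 2 * 3 * 2 * 2 * 2 = 48

48


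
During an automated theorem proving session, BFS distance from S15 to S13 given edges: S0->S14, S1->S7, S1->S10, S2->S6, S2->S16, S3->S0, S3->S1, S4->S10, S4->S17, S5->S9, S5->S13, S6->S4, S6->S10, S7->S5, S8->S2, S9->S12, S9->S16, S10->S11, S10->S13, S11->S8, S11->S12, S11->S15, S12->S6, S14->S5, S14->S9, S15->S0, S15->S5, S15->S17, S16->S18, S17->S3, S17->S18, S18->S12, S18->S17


BFS layer-by-layer from S15:
  dist 0: {S15}
  dist 1: {S0, S5, S17}
  dist 2: {S3, S9, S13, S14, S18}
  -> S13 reached at distance 2
Shortest path length = 2

2


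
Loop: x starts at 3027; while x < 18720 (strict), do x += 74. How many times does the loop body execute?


Step 1: x goes from 3027 toward 18720 by 74; the body runs while x<18720, so iterations = ceil((bound-start)/step)
Step 2: Distance=15693
Step 3: ceil(15693/74)=213

213


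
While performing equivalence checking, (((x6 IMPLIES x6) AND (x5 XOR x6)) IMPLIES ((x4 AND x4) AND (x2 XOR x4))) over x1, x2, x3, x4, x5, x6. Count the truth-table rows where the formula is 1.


Formula: (((x6 IMPLIES x6) AND (x5 XOR x6)) IMPLIES ((x4 AND x4) AND (x2 XOR x4))) over 6 vars (64 rows)
Evaluate each row (x1, x2, x3, x4, x5, x6 as bits, MSB first):
  row 0 [000000]: (((0 IMPLIES 0) AND (0 XOR 0)) IMPLIES ((0 AND 0) AND (0 XOR 0))) -> 1
  row 1 [000001]: (((1 IMPLIES 1) AND (0 XOR 1)) IMPLIES ((0 AND 0) AND (0 XOR 0))) -> 0
  row 2 [000010]: (((0 IMPLIES 0) AND (1 XOR 0)) IMPLIES ((0 AND 0) AND (0 XOR 0))) -> 0
  row 3 [000011]: (((1 IMPLIES 1) AND (1 XOR 1)) IMPLIES ((0 AND 0) AND (0 XOR 0))) -> 1
  row 4 [000100]: (((0 IMPLIES 0) AND (0 XOR 0)) IMPLIES ((1 AND 1) AND (0 XOR 1))) -> 1
  (every remaining row is evaluated the same way; all 64 results are listed next)
Full result column, 8 rows per line (x1,x2,x3 fixed per line; x4,x5,x6 runs 000..111 left to right):
  rows 0-7 [x1,x2,x3=000]: 10011111  (ones: 6)
  rows 8-15 [x1,x2,x3=001]: 10011111  (ones: 6)
  rows 16-23 [x1,x2,x3=010]: 10011001  (ones: 4)
  rows 24-31 [x1,x2,x3=011]: 10011001  (ones: 4)
  rows 32-39 [x1,x2,x3=100]: 10011111  (ones: 6)
  rows 40-47 [x1,x2,x3=101]: 10011111  (ones: 6)
  rows 48-55 [x1,x2,x3=110]: 10011001  (ones: 4)
  rows 56-63 [x1,x2,x3=111]: 10011001  (ones: 4)
Count of 1-rows = 6+6+4+4+6+6+4+4 = 40

40


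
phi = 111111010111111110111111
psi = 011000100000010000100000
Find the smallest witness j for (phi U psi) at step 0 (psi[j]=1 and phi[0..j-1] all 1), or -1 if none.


(phi U psi) at 0: need smallest j with psi[j]=1 and phi[i]=1 for all i in [0,j).
Scan from step 0:
  step 0: phi=1, psi=0 -> continue
  step 1: psi=1 and phi held for [0,1) -> witness found
Witness step = 1

1


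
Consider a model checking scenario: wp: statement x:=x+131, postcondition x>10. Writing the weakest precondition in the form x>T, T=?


Formula: wp(x:=E, P) = P[E/x] (substitute E for x in postcondition)
Step 1: Postcondition: x>10
Step 2: Substitute x+131 for x: x+131>10
Step 3: Solve for x: x > 10-131 = -121

-121


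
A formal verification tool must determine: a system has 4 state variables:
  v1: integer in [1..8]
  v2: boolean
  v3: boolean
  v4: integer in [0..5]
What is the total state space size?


State space = product of domain sizes of all variables.
Domain sizes:
  v1 (integer in [1..8]): 8
  v2 (boolean): 2
  v3 (boolean): 2
  v4 (integer in [0..5]): 6
Product = 8 * 2 * 2 * 6 = 192

192


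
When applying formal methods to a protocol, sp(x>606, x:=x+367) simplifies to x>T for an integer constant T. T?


Formula: sp(P, x:=E) = exists old_x. (x = E[old_x/x]) AND P[old_x/x] (old_x is the value of x before the assignment; eliminate old_x by solving x = E[old_x/x] for old_x)
Step 1: Precondition P: x>606, i.e. old_x > 606
Step 2: Assignment gives x = old_x + 367, so old_x = x - 367
Step 3: Substitute into P: x - 367 > 606
Step 4: Simplify: x > 606+367 = 973

973


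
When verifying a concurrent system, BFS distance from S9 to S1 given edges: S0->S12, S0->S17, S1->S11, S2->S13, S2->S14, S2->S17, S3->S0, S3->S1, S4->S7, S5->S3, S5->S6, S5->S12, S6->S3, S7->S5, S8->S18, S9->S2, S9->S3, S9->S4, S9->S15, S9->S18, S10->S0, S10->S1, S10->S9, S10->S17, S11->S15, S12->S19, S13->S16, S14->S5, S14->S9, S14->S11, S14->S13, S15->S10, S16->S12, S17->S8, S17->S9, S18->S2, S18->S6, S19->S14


BFS layer-by-layer from S9:
  dist 0: {S9}
  dist 1: {S2, S3, S4, S15, S18}
  dist 2: {S0, S1, S6, S7, S10, S13, S14, S17}
  -> S1 reached at distance 2
Shortest path length = 2

2


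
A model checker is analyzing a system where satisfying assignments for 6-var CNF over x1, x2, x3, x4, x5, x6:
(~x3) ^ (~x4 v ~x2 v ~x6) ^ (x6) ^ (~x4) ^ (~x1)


CNF with 5 clauses over 6 vars (64 assignments).
An assignment satisfies CNF iff every clause has >=1 true literal.
Check each row (bits = x1,x2,x3,x4,x5,x6; clause T/F shown):
  row 0 [000000]: clauses=TTFTT -> 0
  row 1 [000001]: clauses=TTTTT -> 1
  row 2 [000010]: clauses=TTFTT -> 0
  row 3 [000011]: clauses=TTTTT -> 1
  row 4 [000100]: clauses=TTFFT -> 0
  (every remaining row is evaluated the same way; all 64 results are listed next)
Full result column, 8 rows per line (x1,x2,x3 fixed per line; x4,x5,x6 runs 000..111 left to right):
  rows 0-7 [x1,x2,x3=000]: 01010000  (ones: 2)
  rows 8-15 [x1,x2,x3=001]: 00000000  (ones: 0)
  rows 16-23 [x1,x2,x3=010]: 01010000  (ones: 2)
  rows 24-31 [x1,x2,x3=011]: 00000000  (ones: 0)
  rows 32-39 [x1,x2,x3=100]: 00000000  (ones: 0)
  rows 40-47 [x1,x2,x3=101]: 00000000  (ones: 0)
  rows 48-55 [x1,x2,x3=110]: 00000000  (ones: 0)
  rows 56-63 [x1,x2,x3=111]: 00000000  (ones: 0)
Satisfying assignments = 2+0+2+0+0+0+0+0 = 4

4


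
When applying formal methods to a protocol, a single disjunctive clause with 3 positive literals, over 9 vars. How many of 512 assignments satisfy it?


Step 1: Total=2^9=512
Step 2: Unsat when all 3 false: 2^6=64
Step 3: Sat=512-64=448

448


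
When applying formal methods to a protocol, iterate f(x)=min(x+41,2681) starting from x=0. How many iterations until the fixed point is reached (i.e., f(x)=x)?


Step 1: x=0, cap=2681, increment=41
Step 2: x grows by 41 each step until capped at 2681; fixed point is x=2681
Step 3: iterations = ceil(2681/41) = 66

66


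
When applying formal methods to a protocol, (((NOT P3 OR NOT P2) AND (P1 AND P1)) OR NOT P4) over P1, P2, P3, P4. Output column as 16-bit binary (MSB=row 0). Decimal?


Formula: (((NOT P3 OR NOT P2) AND (P1 AND P1)) OR NOT P4) over P1, P2, P3, P4 (16 rows)
Evaluate each row (bits = P1,P2,P3,P4, MSB first):
  row 0 [0000]: (((NOT 0 OR NOT 0) AND (0 AND 0)) OR NOT 0) -> 1
  row 1 [0001]: (((NOT 0 OR NOT 0) AND (0 AND 0)) OR NOT 1) -> 0
  row 2 [0010]: (((NOT 1 OR NOT 0) AND (0 AND 0)) OR NOT 0) -> 1
  row 3 [0011]: (((NOT 1 OR NOT 0) AND (0 AND 0)) OR NOT 1) -> 0
  row 4 [0100]: (((NOT 0 OR NOT 1) AND (0 AND 0)) OR NOT 0) -> 1
  row 5 [0101]: (((NOT 0 OR NOT 1) AND (0 AND 0)) OR NOT 1) -> 0
  row 6 [0110]: (((NOT 1 OR NOT 1) AND (0 AND 0)) OR NOT 0) -> 1
  row 7 [0111]: (((NOT 1 OR NOT 1) AND (0 AND 0)) OR NOT 1) -> 0
  row 8 [1000]: (((NOT 0 OR NOT 0) AND (1 AND 1)) OR NOT 0) -> 1
  row 9 [1001]: (((NOT 0 OR NOT 0) AND (1 AND 1)) OR NOT 1) -> 1
  row 10 [1010]: (((NOT 1 OR NOT 0) AND (1 AND 1)) OR NOT 0) -> 1
  row 11 [1011]: (((NOT 1 OR NOT 0) AND (1 AND 1)) OR NOT 1) -> 1
  row 12 [1100]: (((NOT 0 OR NOT 1) AND (1 AND 1)) OR NOT 0) -> 1
  row 13 [1101]: (((NOT 0 OR NOT 1) AND (1 AND 1)) OR NOT 1) -> 1
  row 14 [1110]: (((NOT 1 OR NOT 1) AND (1 AND 1)) OR NOT 0) -> 1
  row 15 [1111]: (((NOT 1 OR NOT 1) AND (1 AND 1)) OR NOT 1) -> 0
Full result column, 4 rows per line (P1,P2 fixed per line; P3,P4 runs 00..11 left to right):
  rows 0-3 [P1,P2=00]: 1010  = hex A
  rows 4-7 [P1,P2=01]: 1010  = hex A
  rows 8-11 [P1,P2=10]: 1111  = hex F
  rows 12-15 [P1,P2=11]: 1110  = hex E
Output column (row 0 .. row 15) = 1010101011111110
Output column grouped in 4s = 1010 1010 1111 1110 = 0xAAFE
Convert to decimal digit by digit (value = value*16 + digit):
  A -> 10
  10*16 + 10 (A) = 170
  170*16 + 15 (F) = 2735
  2735*16 + 14 (E) = 43774
Decimal = 43774

43774


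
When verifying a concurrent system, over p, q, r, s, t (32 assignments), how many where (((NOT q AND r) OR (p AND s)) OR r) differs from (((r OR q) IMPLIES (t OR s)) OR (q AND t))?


F1 = (((NOT q AND r) OR (p AND s)) OR r)
F2 = (((r OR q) IMPLIES (t OR s)) OR (q AND t))
Evaluate both on each of 32 rows (bits = p,q,r,s,t):
  row 0 [00000]: F1=0 F2=1 (differ) -> 1
  row 1 [00001]: F1=0 F2=1 (differ) -> 1
  row 2 [00010]: F1=0 F2=1 (differ) -> 1
  row 3 [00011]: F1=0 F2=1 (differ) -> 1
  row 4 [00100]: F1=1 F2=0 (differ) -> 1
  row 5 [00101]: F1=1 F2=1 -> 0
  row 6 [00110]: F1=1 F2=1 -> 0
  row 7 [00111]: F1=1 F2=1 -> 0
  row 8 [01000]: F1=0 F2=0 -> 0
  row 9 [01001]: F1=0 F2=1 (differ) -> 1
  row 10 [01010]: F1=0 F2=1 (differ) -> 1
  row 11 [01011]: F1=0 F2=1 (differ) -> 1
  row 12 [01100]: F1=1 F2=0 (differ) -> 1
  row 13 [01101]: F1=1 F2=1 -> 0
  row 14 [01110]: F1=1 F2=1 -> 0
  row 15 [01111]: F1=1 F2=1 -> 0
  row 16 [10000]: F1=0 F2=1 (differ) -> 1
  row 17 [10001]: F1=0 F2=1 (differ) -> 1
  row 18 [10010]: F1=1 F2=1 -> 0
  row 19 [10011]: F1=1 F2=1 -> 0
  row 20 [10100]: F1=1 F2=0 (differ) -> 1
  row 21 [10101]: F1=1 F2=1 -> 0
  row 22 [10110]: F1=1 F2=1 -> 0
  row 23 [10111]: F1=1 F2=1 -> 0
  row 24 [11000]: F1=0 F2=0 -> 0
  row 25 [11001]: F1=0 F2=1 (differ) -> 1
  row 26 [11010]: F1=1 F2=1 -> 0
  row 27 [11011]: F1=1 F2=1 -> 0
  row 28 [11100]: F1=1 F2=0 (differ) -> 1
  row 29 [11101]: F1=1 F2=1 -> 0
  row 30 [11110]: F1=1 F2=1 -> 0
  row 31 [11111]: F1=1 F2=1 -> 0
Full result column, 8 rows per line (p,q fixed per line; r,s,t runs 000..111 left to right):
  rows 0-7 [p,q=00]: 11111000  (ones: 5)
  rows 8-15 [p,q=01]: 01111000  (ones: 4)
  rows 16-23 [p,q=10]: 11001000  (ones: 3)
  rows 24-31 [p,q=11]: 01001000  (ones: 2)
Disagreements = 5+4+3+2 = 14

14


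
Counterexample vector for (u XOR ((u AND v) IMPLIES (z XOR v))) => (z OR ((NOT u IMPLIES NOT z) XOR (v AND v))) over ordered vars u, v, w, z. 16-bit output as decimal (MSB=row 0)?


F1 = (u XOR ((u AND v) IMPLIES (z XOR v)))
F2 = (z OR ((NOT u IMPLIES NOT z) XOR (v AND v)))
Counterexample to F1=>F2 is where F1=1 and F2=0.
Evaluate each row (bits = u,v,w,z, MSB first):
  row 0 [0000]: F1=1 F2=1 -> F1&~F2 -> 0
  row 1 [0001]: F1=1 F2=1 -> F1&~F2 -> 0
  row 2 [0010]: F1=1 F2=1 -> F1&~F2 -> 0
  row 3 [0011]: F1=1 F2=1 -> F1&~F2 -> 0
  row 4 [0100]: F1=1 F2=0 -> F1&~F2 -> 1
  row 5 [0101]: F1=1 F2=1 -> F1&~F2 -> 0
  row 6 [0110]: F1=1 F2=0 -> F1&~F2 -> 1
  row 7 [0111]: F1=1 F2=1 -> F1&~F2 -> 0
  row 8 [1000]: F1=0 F2=1 -> F1&~F2 -> 0
  row 9 [1001]: F1=0 F2=1 -> F1&~F2 -> 0
  row 10 [1010]: F1=0 F2=1 -> F1&~F2 -> 0
  row 11 [1011]: F1=0 F2=1 -> F1&~F2 -> 0
  row 12 [1100]: F1=0 F2=0 -> F1&~F2 -> 0
  row 13 [1101]: F1=1 F2=1 -> F1&~F2 -> 0
  row 14 [1110]: F1=0 F2=0 -> F1&~F2 -> 0
  row 15 [1111]: F1=1 F2=1 -> F1&~F2 -> 0
Full result column, 4 rows per line (u,v fixed per line; w,z runs 00..11 left to right):
  rows 0-3 [u,v=00]: 0000  = hex 0
  rows 4-7 [u,v=01]: 1010  = hex A
  rows 8-11 [u,v=10]: 0000  = hex 0
  rows 12-15 [u,v=11]: 0000  = hex 0
Counterexample vector (row 0 .. row 15) = 0000101000000000
Output column grouped in 4s = 0000 1010 0000 0000 = 0x0A00
Convert to decimal digit by digit (value = value*16 + digit):
  0 -> 0
  0*16 + 10 (A) = 10
  10*16 + 0 = 160
  160*16 + 0 = 2560
Decimal = 2560

2560


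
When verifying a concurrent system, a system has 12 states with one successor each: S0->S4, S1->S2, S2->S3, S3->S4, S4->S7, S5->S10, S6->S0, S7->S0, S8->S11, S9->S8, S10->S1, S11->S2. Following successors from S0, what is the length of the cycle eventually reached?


Trace from S0 until a state repeats:
  S0 -> S4 -> S7 -> S0
S0 first seen at step 0, revisited at step 3.
Cycle length = 3 - 0 = 3

3


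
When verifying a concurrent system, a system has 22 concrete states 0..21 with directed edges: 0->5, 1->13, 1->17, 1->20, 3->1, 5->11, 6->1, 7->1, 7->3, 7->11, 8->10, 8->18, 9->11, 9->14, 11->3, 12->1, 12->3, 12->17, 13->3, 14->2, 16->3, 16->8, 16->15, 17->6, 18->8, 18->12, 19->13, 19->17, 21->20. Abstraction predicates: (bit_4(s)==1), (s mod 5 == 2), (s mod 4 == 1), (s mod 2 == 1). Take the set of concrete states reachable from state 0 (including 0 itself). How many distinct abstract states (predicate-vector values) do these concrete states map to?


BFS from 0:
Concrete reachable: {0, 1, 3, 5, 6, 11, 13, 17, 20}
Abstract via predicates (bit_4(s)==1), (s mod 5 == 2), (s mod 4 == 1), (s mod 2 == 1):
  (0,0,0,0) <- {0, 6}
  (0,0,0,1) <- {3, 11}
  (0,0,1,1) <- {1, 5, 13}
  (1,0,0,0) <- {20}
  (1,1,1,1) <- {17}
Distinct abstract states = 5

5


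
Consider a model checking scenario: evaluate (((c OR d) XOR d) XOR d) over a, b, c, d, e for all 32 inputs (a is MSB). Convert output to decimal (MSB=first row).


Formula: (((c OR d) XOR d) XOR d) over a, b, c, d, e (32 rows)
Evaluate each row (bits = a,b,c,d,e, MSB first):
  row 0 [00000]: (((0 OR 0) XOR 0) XOR 0) -> 0
  row 1 [00001]: (((0 OR 0) XOR 0) XOR 0) -> 0
  row 2 [00010]: (((0 OR 1) XOR 1) XOR 1) -> 1
  row 3 [00011]: (((0 OR 1) XOR 1) XOR 1) -> 1
  row 4 [00100]: (((1 OR 0) XOR 0) XOR 0) -> 1
  row 5 [00101]: (((1 OR 0) XOR 0) XOR 0) -> 1
  row 6 [00110]: (((1 OR 1) XOR 1) XOR 1) -> 1
  row 7 [00111]: (((1 OR 1) XOR 1) XOR 1) -> 1
  row 8 [01000]: (((0 OR 0) XOR 0) XOR 0) -> 0
  row 9 [01001]: (((0 OR 0) XOR 0) XOR 0) -> 0
  row 10 [01010]: (((0 OR 1) XOR 1) XOR 1) -> 1
  row 11 [01011]: (((0 OR 1) XOR 1) XOR 1) -> 1
  row 12 [01100]: (((1 OR 0) XOR 0) XOR 0) -> 1
  row 13 [01101]: (((1 OR 0) XOR 0) XOR 0) -> 1
  row 14 [01110]: (((1 OR 1) XOR 1) XOR 1) -> 1
  row 15 [01111]: (((1 OR 1) XOR 1) XOR 1) -> 1
  row 16 [10000]: (((0 OR 0) XOR 0) XOR 0) -> 0
  row 17 [10001]: (((0 OR 0) XOR 0) XOR 0) -> 0
  row 18 [10010]: (((0 OR 1) XOR 1) XOR 1) -> 1
  row 19 [10011]: (((0 OR 1) XOR 1) XOR 1) -> 1
  row 20 [10100]: (((1 OR 0) XOR 0) XOR 0) -> 1
  row 21 [10101]: (((1 OR 0) XOR 0) XOR 0) -> 1
  row 22 [10110]: (((1 OR 1) XOR 1) XOR 1) -> 1
  row 23 [10111]: (((1 OR 1) XOR 1) XOR 1) -> 1
  row 24 [11000]: (((0 OR 0) XOR 0) XOR 0) -> 0
  row 25 [11001]: (((0 OR 0) XOR 0) XOR 0) -> 0
  row 26 [11010]: (((0 OR 1) XOR 1) XOR 1) -> 1
  row 27 [11011]: (((0 OR 1) XOR 1) XOR 1) -> 1
  row 28 [11100]: (((1 OR 0) XOR 0) XOR 0) -> 1
  row 29 [11101]: (((1 OR 0) XOR 0) XOR 0) -> 1
  row 30 [11110]: (((1 OR 1) XOR 1) XOR 1) -> 1
  row 31 [11111]: (((1 OR 1) XOR 1) XOR 1) -> 1
Full result column, 4 rows per line (a,b,c fixed per line; d,e runs 00..11 left to right):
  rows 0-3 [a,b,c=000]: 0011  = hex 3
  rows 4-7 [a,b,c=001]: 1111  = hex F
  rows 8-11 [a,b,c=010]: 0011  = hex 3
  rows 12-15 [a,b,c=011]: 1111  = hex F
  rows 16-19 [a,b,c=100]: 0011  = hex 3
  rows 20-23 [a,b,c=101]: 1111  = hex F
  rows 24-27 [a,b,c=110]: 0011  = hex 3
  rows 28-31 [a,b,c=111]: 1111  = hex F
Output column (row 0 .. row 31) = 00111111001111110011111100111111
Output column grouped in 4s = 0011 1111 0011 1111 0011 1111 0011 1111 = 0x3F3F3F3F
Convert to decimal digit by digit (value = value*16 + digit):
  3 -> 3
  3*16 + 15 (F) = 63
  63*16 + 3 = 1011
  1011*16 + 15 (F) = 16191
  16191*16 + 3 = 259059
  259059*16 + 15 (F) = 4144959
  4144959*16 + 3 = 66319347
  66319347*16 + 15 (F) = 1061109567
Decimal = 1061109567

1061109567


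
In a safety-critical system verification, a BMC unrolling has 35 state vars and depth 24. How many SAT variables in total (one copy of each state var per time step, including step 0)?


BMC unrolls to depth k, creating one copy of each state var for steps 0..k.
Step count = 24 + 1 = 25 (steps 0 through 24)
Vars per step = 35
Total = 35 * 25 = 875

875


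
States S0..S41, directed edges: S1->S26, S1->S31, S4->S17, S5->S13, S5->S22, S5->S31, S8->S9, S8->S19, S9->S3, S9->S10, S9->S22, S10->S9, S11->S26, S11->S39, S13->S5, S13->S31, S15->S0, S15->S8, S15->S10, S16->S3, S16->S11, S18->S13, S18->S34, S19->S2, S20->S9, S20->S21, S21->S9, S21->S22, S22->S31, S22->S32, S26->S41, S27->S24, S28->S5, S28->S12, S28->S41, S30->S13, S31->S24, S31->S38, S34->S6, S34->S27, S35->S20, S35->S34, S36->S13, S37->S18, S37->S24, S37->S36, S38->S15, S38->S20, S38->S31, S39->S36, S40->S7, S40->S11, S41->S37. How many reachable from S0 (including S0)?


BFS from S0:
  layer 0: {S0}
Reachable set: {S0}
Count = 1

1


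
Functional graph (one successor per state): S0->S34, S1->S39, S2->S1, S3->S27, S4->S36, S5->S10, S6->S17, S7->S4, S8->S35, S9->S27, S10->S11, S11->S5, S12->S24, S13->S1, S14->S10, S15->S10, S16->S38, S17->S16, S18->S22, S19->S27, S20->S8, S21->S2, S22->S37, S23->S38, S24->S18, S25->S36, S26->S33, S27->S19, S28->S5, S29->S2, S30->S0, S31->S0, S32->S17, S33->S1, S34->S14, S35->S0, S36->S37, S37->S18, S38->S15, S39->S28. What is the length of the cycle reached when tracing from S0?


Trace from S0 until a state repeats:
  S0 -> S34 -> S14 -> S10 -> S11 -> S5 -> S10
S10 first seen at step 3, revisited at step 6.
Cycle length = 6 - 3 = 3

3


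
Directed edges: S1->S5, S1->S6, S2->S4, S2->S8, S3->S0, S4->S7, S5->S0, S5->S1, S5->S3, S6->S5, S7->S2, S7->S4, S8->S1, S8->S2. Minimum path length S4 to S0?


BFS layer-by-layer from S4:
  dist 0: {S4}
  dist 1: {S7}
  dist 2: {S2}
  dist 3: {S8}
  dist 4: {S1}
  dist 5: {S5, S6}
  dist 6: {S0, S3}
  -> S0 reached at distance 6
Shortest path length = 6

6


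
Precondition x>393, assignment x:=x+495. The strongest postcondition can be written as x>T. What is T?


Formula: sp(P, x:=E) = exists old_x. (x = E[old_x/x]) AND P[old_x/x] (old_x is the value of x before the assignment; eliminate old_x by solving x = E[old_x/x] for old_x)
Step 1: Precondition P: x>393, i.e. old_x > 393
Step 2: Assignment gives x = old_x + 495, so old_x = x - 495
Step 3: Substitute into P: x - 495 > 393
Step 4: Simplify: x > 393+495 = 888

888


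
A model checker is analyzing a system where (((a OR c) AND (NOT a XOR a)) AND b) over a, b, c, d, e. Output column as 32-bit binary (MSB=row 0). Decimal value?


Formula: (((a OR c) AND (NOT a XOR a)) AND b) over a, b, c, d, e (32 rows)
Evaluate each row (bits = a,b,c,d,e, MSB first):
  row 0 [00000]: (((0 OR 0) AND (NOT 0 XOR 0)) AND 0) -> 0
  row 1 [00001]: (((0 OR 0) AND (NOT 0 XOR 0)) AND 0) -> 0
  row 2 [00010]: (((0 OR 0) AND (NOT 0 XOR 0)) AND 0) -> 0
  row 3 [00011]: (((0 OR 0) AND (NOT 0 XOR 0)) AND 0) -> 0
  row 4 [00100]: (((0 OR 1) AND (NOT 0 XOR 0)) AND 0) -> 0
  row 5 [00101]: (((0 OR 1) AND (NOT 0 XOR 0)) AND 0) -> 0
  row 6 [00110]: (((0 OR 1) AND (NOT 0 XOR 0)) AND 0) -> 0
  row 7 [00111]: (((0 OR 1) AND (NOT 0 XOR 0)) AND 0) -> 0
  row 8 [01000]: (((0 OR 0) AND (NOT 0 XOR 0)) AND 1) -> 0
  row 9 [01001]: (((0 OR 0) AND (NOT 0 XOR 0)) AND 1) -> 0
  row 10 [01010]: (((0 OR 0) AND (NOT 0 XOR 0)) AND 1) -> 0
  row 11 [01011]: (((0 OR 0) AND (NOT 0 XOR 0)) AND 1) -> 0
  row 12 [01100]: (((0 OR 1) AND (NOT 0 XOR 0)) AND 1) -> 1
  row 13 [01101]: (((0 OR 1) AND (NOT 0 XOR 0)) AND 1) -> 1
  row 14 [01110]: (((0 OR 1) AND (NOT 0 XOR 0)) AND 1) -> 1
  row 15 [01111]: (((0 OR 1) AND (NOT 0 XOR 0)) AND 1) -> 1
  row 16 [10000]: (((1 OR 0) AND (NOT 1 XOR 1)) AND 0) -> 0
  row 17 [10001]: (((1 OR 0) AND (NOT 1 XOR 1)) AND 0) -> 0
  row 18 [10010]: (((1 OR 0) AND (NOT 1 XOR 1)) AND 0) -> 0
  row 19 [10011]: (((1 OR 0) AND (NOT 1 XOR 1)) AND 0) -> 0
  row 20 [10100]: (((1 OR 1) AND (NOT 1 XOR 1)) AND 0) -> 0
  row 21 [10101]: (((1 OR 1) AND (NOT 1 XOR 1)) AND 0) -> 0
  row 22 [10110]: (((1 OR 1) AND (NOT 1 XOR 1)) AND 0) -> 0
  row 23 [10111]: (((1 OR 1) AND (NOT 1 XOR 1)) AND 0) -> 0
  row 24 [11000]: (((1 OR 0) AND (NOT 1 XOR 1)) AND 1) -> 1
  row 25 [11001]: (((1 OR 0) AND (NOT 1 XOR 1)) AND 1) -> 1
  row 26 [11010]: (((1 OR 0) AND (NOT 1 XOR 1)) AND 1) -> 1
  row 27 [11011]: (((1 OR 0) AND (NOT 1 XOR 1)) AND 1) -> 1
  row 28 [11100]: (((1 OR 1) AND (NOT 1 XOR 1)) AND 1) -> 1
  row 29 [11101]: (((1 OR 1) AND (NOT 1 XOR 1)) AND 1) -> 1
  row 30 [11110]: (((1 OR 1) AND (NOT 1 XOR 1)) AND 1) -> 1
  row 31 [11111]: (((1 OR 1) AND (NOT 1 XOR 1)) AND 1) -> 1
Full result column, 4 rows per line (a,b,c fixed per line; d,e runs 00..11 left to right):
  rows 0-3 [a,b,c=000]: 0000  = hex 0
  rows 4-7 [a,b,c=001]: 0000  = hex 0
  rows 8-11 [a,b,c=010]: 0000  = hex 0
  rows 12-15 [a,b,c=011]: 1111  = hex F
  rows 16-19 [a,b,c=100]: 0000  = hex 0
  rows 20-23 [a,b,c=101]: 0000  = hex 0
  rows 24-27 [a,b,c=110]: 1111  = hex F
  rows 28-31 [a,b,c=111]: 1111  = hex F
Output column (row 0 .. row 31) = 00000000000011110000000011111111
Output column grouped in 4s = 0000 0000 0000 1111 0000 0000 1111 1111 = 0x000F00FF
Convert to decimal digit by digit (value = value*16 + digit):
  0 -> 0
  0*16 + 0 = 0
  0*16 + 0 = 0
  0*16 + 15 (F) = 15
  15*16 + 0 = 240
  240*16 + 0 = 3840
  3840*16 + 15 (F) = 61455
  61455*16 + 15 (F) = 983295
Decimal = 983295

983295


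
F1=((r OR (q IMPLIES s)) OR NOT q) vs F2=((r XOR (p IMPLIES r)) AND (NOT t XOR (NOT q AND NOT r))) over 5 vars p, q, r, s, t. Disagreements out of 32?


F1 = ((r OR (q IMPLIES s)) OR NOT q)
F2 = ((r XOR (p IMPLIES r)) AND (NOT t XOR (NOT q AND NOT r)))
Evaluate both on each of 32 rows (bits = p,q,r,s,t):
  row 0 [00000]: F1=1 F2=0 (differ) -> 1
  row 1 [00001]: F1=1 F2=1 -> 0
  row 2 [00010]: F1=1 F2=0 (differ) -> 1
  row 3 [00011]: F1=1 F2=1 -> 0
  row 4 [00100]: F1=1 F2=0 (differ) -> 1
  row 5 [00101]: F1=1 F2=0 (differ) -> 1
  row 6 [00110]: F1=1 F2=0 (differ) -> 1
  row 7 [00111]: F1=1 F2=0 (differ) -> 1
  row 8 [01000]: F1=0 F2=1 (differ) -> 1
  row 9 [01001]: F1=0 F2=0 -> 0
  row 10 [01010]: F1=1 F2=1 -> 0
  row 11 [01011]: F1=1 F2=0 (differ) -> 1
  row 12 [01100]: F1=1 F2=0 (differ) -> 1
  row 13 [01101]: F1=1 F2=0 (differ) -> 1
  row 14 [01110]: F1=1 F2=0 (differ) -> 1
  row 15 [01111]: F1=1 F2=0 (differ) -> 1
  row 16 [10000]: F1=1 F2=0 (differ) -> 1
  row 17 [10001]: F1=1 F2=0 (differ) -> 1
  row 18 [10010]: F1=1 F2=0 (differ) -> 1
  row 19 [10011]: F1=1 F2=0 (differ) -> 1
  row 20 [10100]: F1=1 F2=0 (differ) -> 1
  row 21 [10101]: F1=1 F2=0 (differ) -> 1
  row 22 [10110]: F1=1 F2=0 (differ) -> 1
  row 23 [10111]: F1=1 F2=0 (differ) -> 1
  row 24 [11000]: F1=0 F2=0 -> 0
  row 25 [11001]: F1=0 F2=0 -> 0
  row 26 [11010]: F1=1 F2=0 (differ) -> 1
  row 27 [11011]: F1=1 F2=0 (differ) -> 1
  row 28 [11100]: F1=1 F2=0 (differ) -> 1
  row 29 [11101]: F1=1 F2=0 (differ) -> 1
  row 30 [11110]: F1=1 F2=0 (differ) -> 1
  row 31 [11111]: F1=1 F2=0 (differ) -> 1
Full result column, 8 rows per line (p,q fixed per line; r,s,t runs 000..111 left to right):
  rows 0-7 [p,q=00]: 10101111  (ones: 6)
  rows 8-15 [p,q=01]: 10011111  (ones: 6)
  rows 16-23 [p,q=10]: 11111111  (ones: 8)
  rows 24-31 [p,q=11]: 00111111  (ones: 6)
Disagreements = 6+6+8+6 = 26

26
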